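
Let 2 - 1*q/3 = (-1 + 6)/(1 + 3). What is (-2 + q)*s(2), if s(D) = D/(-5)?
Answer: -⅒ ≈ -0.10000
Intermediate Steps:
s(D) = -D/5 (s(D) = D*(-⅕) = -D/5)
q = 9/4 (q = 6 - 3*(-1 + 6)/(1 + 3) = 6 - 15/4 = 9/4 ≈ 2.2500)
(-2 + q)*s(2) = (-2 + 9/4)*(-⅕*2) = (¼)*(-⅖) = -⅒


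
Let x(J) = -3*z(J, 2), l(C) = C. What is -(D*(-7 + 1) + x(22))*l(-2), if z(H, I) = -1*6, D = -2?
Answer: 60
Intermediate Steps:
z(H, I) = -6
x(J) = 18 (x(J) = -3*(-6) = 18)
-(D*(-7 + 1) + x(22))*l(-2) = -(-2*(-7 + 1) + 18)*(-2) = -(-2*(-6) + 18)*(-2) = -(12 + 18)*(-2) = -30*(-2) = -1*(-60) = 60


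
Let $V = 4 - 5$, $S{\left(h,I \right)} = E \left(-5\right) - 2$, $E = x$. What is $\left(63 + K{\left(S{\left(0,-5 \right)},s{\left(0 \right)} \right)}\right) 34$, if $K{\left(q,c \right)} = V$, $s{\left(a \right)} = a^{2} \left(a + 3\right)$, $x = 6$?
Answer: $2108$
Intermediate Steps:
$E = 6$
$S{\left(h,I \right)} = -32$ ($S{\left(h,I \right)} = 6 \left(-5\right) - 2 = -30 - 2 = -32$)
$s{\left(a \right)} = a^{2} \left(3 + a\right)$
$V = -1$ ($V = 4 - 5 = -1$)
$K{\left(q,c \right)} = -1$
$\left(63 + K{\left(S{\left(0,-5 \right)},s{\left(0 \right)} \right)}\right) 34 = \left(63 - 1\right) 34 = 62 \cdot 34 = 2108$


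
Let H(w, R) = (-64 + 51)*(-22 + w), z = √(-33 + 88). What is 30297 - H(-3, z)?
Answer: 29972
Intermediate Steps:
z = √55 ≈ 7.4162
H(w, R) = 286 - 13*w (H(w, R) = -13*(-22 + w) = 286 - 13*w)
30297 - H(-3, z) = 30297 - (286 - 13*(-3)) = 30297 - (286 + 39) = 30297 - 1*325 = 30297 - 325 = 29972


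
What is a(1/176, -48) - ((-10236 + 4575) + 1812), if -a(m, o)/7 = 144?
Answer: 2841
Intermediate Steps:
a(m, o) = -1008 (a(m, o) = -7*144 = -1008)
a(1/176, -48) - ((-10236 + 4575) + 1812) = -1008 - ((-10236 + 4575) + 1812) = -1008 - (-5661 + 1812) = -1008 - 1*(-3849) = -1008 + 3849 = 2841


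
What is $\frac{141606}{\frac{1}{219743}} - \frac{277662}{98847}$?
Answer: $\frac{146467376590184}{4707} \approx 3.1117 \cdot 10^{10}$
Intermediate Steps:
$\frac{141606}{\frac{1}{219743}} - \frac{277662}{98847} = 141606 \frac{1}{\frac{1}{219743}} - \frac{13222}{4707} = 141606 \cdot 219743 - \frac{13222}{4707} = 31116927258 - \frac{13222}{4707} = \frac{146467376590184}{4707}$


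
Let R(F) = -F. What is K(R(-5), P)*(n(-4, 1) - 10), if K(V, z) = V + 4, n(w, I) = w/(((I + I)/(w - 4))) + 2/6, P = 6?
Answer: 57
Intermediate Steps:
n(w, I) = ⅓ + w*(-4 + w)/(2*I) (n(w, I) = w/(((2*I)/(-4 + w))) + 2*(⅙) = w/((2*I/(-4 + w))) + ⅓ = w*((-4 + w)/(2*I)) + ⅓ = w*(-4 + w)/(2*I) + ⅓ = ⅓ + w*(-4 + w)/(2*I))
K(V, z) = 4 + V
K(R(-5), P)*(n(-4, 1) - 10) = (4 - 1*(-5))*(((½)*(-4)² - 2*(-4) + (⅓)*1)/1 - 10) = (4 + 5)*(1*((½)*16 + 8 + ⅓) - 10) = 9*(1*(8 + 8 + ⅓) - 10) = 9*(1*(49/3) - 10) = 9*(49/3 - 10) = 9*(19/3) = 57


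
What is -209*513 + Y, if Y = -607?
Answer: -107824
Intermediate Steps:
-209*513 + Y = -209*513 - 607 = -107217 - 607 = -107824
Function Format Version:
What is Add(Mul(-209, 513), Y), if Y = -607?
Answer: -107824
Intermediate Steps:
Add(Mul(-209, 513), Y) = Add(Mul(-209, 513), -607) = Add(-107217, -607) = -107824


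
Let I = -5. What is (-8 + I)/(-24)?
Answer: 13/24 ≈ 0.54167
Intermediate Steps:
(-8 + I)/(-24) = (-8 - 5)/(-24) = -1/24*(-13) = 13/24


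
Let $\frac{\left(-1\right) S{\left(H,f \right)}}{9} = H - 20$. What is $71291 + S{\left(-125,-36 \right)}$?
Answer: $72596$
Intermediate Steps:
$S{\left(H,f \right)} = 180 - 9 H$ ($S{\left(H,f \right)} = - 9 \left(H - 20\right) = - 9 \left(-20 + H\right) = 180 - 9 H$)
$71291 + S{\left(-125,-36 \right)} = 71291 + \left(180 - -1125\right) = 71291 + \left(180 + 1125\right) = 71291 + 1305 = 72596$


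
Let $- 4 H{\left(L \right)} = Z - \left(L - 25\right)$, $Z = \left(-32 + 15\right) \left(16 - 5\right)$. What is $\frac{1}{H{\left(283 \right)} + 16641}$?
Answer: $\frac{4}{67009} \approx 5.9693 \cdot 10^{-5}$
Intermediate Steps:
$Z = -187$ ($Z = \left(-17\right) 11 = -187$)
$H{\left(L \right)} = \frac{81}{2} + \frac{L}{4}$ ($H{\left(L \right)} = - \frac{-187 - \left(L - 25\right)}{4} = - \frac{-187 - \left(-25 + L\right)}{4} = - \frac{-162 - L}{4} = \frac{81}{2} + \frac{L}{4}$)
$\frac{1}{H{\left(283 \right)} + 16641} = \frac{1}{\left(\frac{81}{2} + \frac{1}{4} \cdot 283\right) + 16641} = \frac{1}{\left(\frac{81}{2} + \frac{283}{4}\right) + 16641} = \frac{1}{\frac{445}{4} + 16641} = \frac{1}{\frac{67009}{4}} = \frac{4}{67009}$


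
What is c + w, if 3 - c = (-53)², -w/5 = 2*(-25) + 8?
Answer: -2596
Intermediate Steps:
w = 210 (w = -5*(2*(-25) + 8) = -5*(-50 + 8) = -5*(-42) = 210)
c = -2806 (c = 3 - 1*(-53)² = 3 - 1*2809 = 3 - 2809 = -2806)
c + w = -2806 + 210 = -2596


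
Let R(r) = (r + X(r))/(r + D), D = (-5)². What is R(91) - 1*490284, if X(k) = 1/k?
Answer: -2587714811/5278 ≈ -4.9028e+5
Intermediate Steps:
D = 25
R(r) = (r + 1/r)/(25 + r) (R(r) = (r + 1/r)/(r + 25) = (r + 1/r)/(25 + r))
R(91) - 1*490284 = (1 + 91²)/(91*(25 + 91)) - 1*490284 = (1/91)*(1 + 8281)/116 - 490284 = (1/91)*(1/116)*8282 - 490284 = 4141/5278 - 490284 = -2587714811/5278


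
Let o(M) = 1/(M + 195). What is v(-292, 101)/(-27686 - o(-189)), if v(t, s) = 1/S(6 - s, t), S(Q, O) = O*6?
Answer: 1/48506164 ≈ 2.0616e-8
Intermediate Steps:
S(Q, O) = 6*O
o(M) = 1/(195 + M)
v(t, s) = 1/(6*t)
v(-292, 101)/(-27686 - o(-189)) = ((⅙)/(-292))/(-27686 - 1/(195 - 189)) = ((⅙)*(-1/292))/(-27686 - 1/6) = -1/(1752*(-27686 - 1*⅙)) = -1/(1752*(-27686 - ⅙)) = -1/(1752*(-166117/6)) = -1/1752*(-6/166117) = 1/48506164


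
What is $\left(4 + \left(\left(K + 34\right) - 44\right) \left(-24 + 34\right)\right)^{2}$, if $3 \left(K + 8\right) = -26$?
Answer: $\frac{620944}{9} \approx 68994.0$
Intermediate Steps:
$K = - \frac{50}{3}$ ($K = -8 + \frac{1}{3} \left(-26\right) = -8 - \frac{26}{3} = - \frac{50}{3} \approx -16.667$)
$\left(4 + \left(\left(K + 34\right) - 44\right) \left(-24 + 34\right)\right)^{2} = \left(4 + \left(\left(- \frac{50}{3} + 34\right) - 44\right) \left(-24 + 34\right)\right)^{2} = \left(4 + \left(\frac{52}{3} - 44\right) 10\right)^{2} = \left(4 - \frac{800}{3}\right)^{2} = \left(- \frac{788}{3}\right)^{2} = \frac{620944}{9}$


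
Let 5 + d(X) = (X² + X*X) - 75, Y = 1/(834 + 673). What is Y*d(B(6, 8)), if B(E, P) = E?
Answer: -8/1507 ≈ -0.0053086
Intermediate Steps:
Y = 1/1507 ≈ 0.00066357
d(X) = -80 + 2*X² (d(X) = -5 + ((X² + X*X) - 75) = -5 + ((X² + X²) - 75) = -5 + (2*X² - 75) = -5 + (-75 + 2*X²) = -80 + 2*X²)
Y*d(B(6, 8)) = (-80 + 2*6²)/1507 = (-80 + 2*36)/1507 = (-80 + 72)/1507 = (1/1507)*(-8) = -8/1507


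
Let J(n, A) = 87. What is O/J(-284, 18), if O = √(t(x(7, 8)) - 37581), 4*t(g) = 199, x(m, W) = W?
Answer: 5*I*√6005/174 ≈ 2.2268*I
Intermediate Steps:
t(g) = 199/4 (t(g) = (¼)*199 = 199/4)
O = 5*I*√6005/2 (O = √(199/4 - 37581) = √(-150125/4) = 5*I*√6005/2 ≈ 193.73*I)
O/J(-284, 18) = (5*I*√6005/2)/87 = (5*I*√6005/2)*(1/87) = 5*I*√6005/174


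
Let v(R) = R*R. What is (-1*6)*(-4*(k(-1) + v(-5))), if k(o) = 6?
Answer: 744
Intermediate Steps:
v(R) = R**2
(-1*6)*(-4*(k(-1) + v(-5))) = (-1*6)*(-4*(6 + (-5)**2)) = -(-24)*(6 + 25) = -(-24)*31 = -6*(-124) = 744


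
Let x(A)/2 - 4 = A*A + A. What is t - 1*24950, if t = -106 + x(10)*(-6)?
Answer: -26424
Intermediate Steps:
x(A) = 8 + 2*A + 2*A**2 (x(A) = 8 + 2*(A*A + A) = 8 + 2*(A**2 + A) = 8 + 2*(A + A**2) = 8 + (2*A + 2*A**2) = 8 + 2*A + 2*A**2)
t = -1474 (t = -106 + (8 + 2*10 + 2*10**2)*(-6) = -106 + (8 + 20 + 2*100)*(-6) = -106 + (8 + 20 + 200)*(-6) = -106 + 228*(-6) = -106 - 1368 = -1474)
t - 1*24950 = -1474 - 1*24950 = -1474 - 24950 = -26424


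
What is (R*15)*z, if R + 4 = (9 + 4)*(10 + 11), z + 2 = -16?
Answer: -72630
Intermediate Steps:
z = -18 (z = -2 - 16 = -18)
R = 269 (R = -4 + (9 + 4)*(10 + 11) = -4 + 13*21 = -4 + 273 = 269)
(R*15)*z = (269*15)*(-18) = 4035*(-18) = -72630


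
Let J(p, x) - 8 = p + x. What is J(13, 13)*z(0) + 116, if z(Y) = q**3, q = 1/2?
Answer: 481/4 ≈ 120.25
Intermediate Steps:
q = 1/2 ≈ 0.50000
J(p, x) = 8 + p + x (J(p, x) = 8 + (p + x) = 8 + p + x)
z(Y) = 1/8 (z(Y) = (1/2)**3 = 1/8)
J(13, 13)*z(0) + 116 = (8 + 13 + 13)*(1/8) + 116 = 34*(1/8) + 116 = 17/4 + 116 = 481/4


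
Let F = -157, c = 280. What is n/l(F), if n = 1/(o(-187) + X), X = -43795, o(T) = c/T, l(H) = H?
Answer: 187/1285821365 ≈ 1.4543e-7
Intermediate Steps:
o(T) = 280/T
n = -187/8189945 (n = 1/(280/(-187) - 43795) = 1/(280*(-1/187) - 43795) = 1/(-280/187 - 43795) = 1/(-8189945/187) = -187/8189945 ≈ -2.2833e-5)
n/l(F) = -187/8189945/(-157) = -187/8189945*(-1/157) = 187/1285821365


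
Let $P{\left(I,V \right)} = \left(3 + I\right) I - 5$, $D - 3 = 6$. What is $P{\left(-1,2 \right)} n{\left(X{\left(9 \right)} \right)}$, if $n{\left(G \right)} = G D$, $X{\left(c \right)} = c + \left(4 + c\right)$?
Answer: $-1386$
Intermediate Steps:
$D = 9$ ($D = 3 + 6 = 9$)
$X{\left(c \right)} = 4 + 2 c$
$P{\left(I,V \right)} = -5 + I \left(3 + I\right)$ ($P{\left(I,V \right)} = I \left(3 + I\right) - 5 = -5 + I \left(3 + I\right)$)
$n{\left(G \right)} = 9 G$ ($n{\left(G \right)} = G 9 = 9 G$)
$P{\left(-1,2 \right)} n{\left(X{\left(9 \right)} \right)} = \left(-5 + \left(-1\right)^{2} + 3 \left(-1\right)\right) 9 \left(4 + 2 \cdot 9\right) = \left(-5 + 1 - 3\right) 9 \left(4 + 18\right) = - 7 \cdot 9 \cdot 22 = \left(-7\right) 198 = -1386$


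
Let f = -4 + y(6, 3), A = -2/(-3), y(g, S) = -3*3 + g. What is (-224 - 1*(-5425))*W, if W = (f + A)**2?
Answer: 1877561/9 ≈ 2.0862e+5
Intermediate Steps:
y(g, S) = -9 + g
A = 2/3 (A = -2*(-1/3) = 2/3 ≈ 0.66667)
f = -7 (f = -4 + (-9 + 6) = -4 - 3 = -7)
W = 361/9 (W = (-7 + 2/3)**2 = (-19/3)**2 = 361/9 ≈ 40.111)
(-224 - 1*(-5425))*W = (-224 - 1*(-5425))*(361/9) = (-224 + 5425)*(361/9) = 5201*(361/9) = 1877561/9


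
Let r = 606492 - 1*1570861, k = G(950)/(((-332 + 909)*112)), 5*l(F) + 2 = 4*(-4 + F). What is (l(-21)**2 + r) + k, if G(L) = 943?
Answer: -1557362184729/1615600 ≈ -9.6395e+5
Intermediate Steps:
l(F) = -18/5 + 4*F/5 (l(F) = -2/5 + (4*(-4 + F))/5 = -2/5 + (-16 + 4*F)/5 = -2/5 + (-16/5 + 4*F/5) = -18/5 + 4*F/5)
k = 943/64624 (k = 943/(((-332 + 909)*112)) = 943/((577*112)) = 943/64624 ≈ 0.014592)
r = -964369 (r = 606492 - 1570861 = -964369)
(l(-21)**2 + r) + k = ((-18/5 + (4/5)*(-21))**2 - 964369) + 943/64624 = ((-18/5 - 84/5)**2 - 964369) + 943/64624 = ((-102/5)**2 - 964369) + 943/64624 = (10404/25 - 964369) + 943/64624 = -24098821/25 + 943/64624 = -1557362184729/1615600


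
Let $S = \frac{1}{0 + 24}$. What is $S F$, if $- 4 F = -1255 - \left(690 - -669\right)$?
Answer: $\frac{1307}{48} \approx 27.229$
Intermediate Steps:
$S = \frac{1}{24} \approx 0.041667$
$F = \frac{1307}{2}$ ($F = - \frac{-1255 - \left(690 - -669\right)}{4} = - \frac{-1255 - \left(690 + 669\right)}{4} = - \frac{-1255 - 1359}{4} = \left(- \frac{1}{4}\right) \left(-2614\right) = \frac{1307}{2} \approx 653.5$)
$S F = \frac{1}{24} \cdot \frac{1307}{2} = \frac{1307}{48}$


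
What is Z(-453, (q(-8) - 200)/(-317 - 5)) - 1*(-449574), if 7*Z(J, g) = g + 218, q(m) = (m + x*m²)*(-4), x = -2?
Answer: 506704824/1127 ≈ 4.4961e+5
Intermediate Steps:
q(m) = -4*m + 8*m² (q(m) = (m - 2*m²)*(-4) = -4*m + 8*m²)
Z(J, g) = 218/7 + g/7 (Z(J, g) = (g + 218)/7 = (218 + g)/7 = 218/7 + g/7)
Z(-453, (q(-8) - 200)/(-317 - 5)) - 1*(-449574) = (218/7 + ((4*(-8)*(-1 + 2*(-8)) - 200)/(-317 - 5))/7) - 1*(-449574) = (218/7 + ((4*(-8)*(-1 - 16) - 200)/(-322))/7) + 449574 = (218/7 + ((4*(-8)*(-17) - 200)*(-1/322))/7) + 449574 = (218/7 + ((544 - 200)*(-1/322))/7) + 449574 = (218/7 + (344*(-1/322))/7) + 449574 = (218/7 + (⅐)*(-172/161)) + 449574 = (218/7 - 172/1127) + 449574 = 34926/1127 + 449574 = 506704824/1127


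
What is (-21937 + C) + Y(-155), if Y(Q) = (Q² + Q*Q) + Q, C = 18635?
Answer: 44593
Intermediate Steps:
Y(Q) = Q + 2*Q² (Y(Q) = (Q² + Q²) + Q = 2*Q² + Q = Q + 2*Q²)
(-21937 + C) + Y(-155) = (-21937 + 18635) - 155*(1 + 2*(-155)) = -3302 - 155*(1 - 310) = -3302 - 155*(-309) = -3302 + 47895 = 44593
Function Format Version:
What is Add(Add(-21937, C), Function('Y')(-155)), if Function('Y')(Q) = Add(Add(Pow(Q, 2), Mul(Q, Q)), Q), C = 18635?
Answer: 44593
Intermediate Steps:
Function('Y')(Q) = Add(Q, Mul(2, Pow(Q, 2))) (Function('Y')(Q) = Add(Add(Pow(Q, 2), Pow(Q, 2)), Q) = Add(Mul(2, Pow(Q, 2)), Q) = Add(Q, Mul(2, Pow(Q, 2))))
Add(Add(-21937, C), Function('Y')(-155)) = Add(Add(-21937, 18635), Mul(-155, Add(1, Mul(2, -155)))) = Add(-3302, Mul(-155, Add(1, -310))) = Add(-3302, Mul(-155, -309)) = Add(-3302, 47895) = 44593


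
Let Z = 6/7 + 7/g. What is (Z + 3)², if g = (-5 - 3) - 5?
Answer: 91204/8281 ≈ 11.014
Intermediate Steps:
g = -13 (g = -8 - 5 = -13)
Z = 29/91 (Z = 6/7 + 7/(-13) = 6*(⅐) + 7*(-1/13) = 6/7 - 7/13 = 29/91 ≈ 0.31868)
(Z + 3)² = (29/91 + 3)² = (302/91)² = 91204/8281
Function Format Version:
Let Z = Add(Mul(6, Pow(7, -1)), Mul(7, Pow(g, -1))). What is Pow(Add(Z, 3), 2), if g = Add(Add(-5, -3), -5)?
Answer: Rational(91204, 8281) ≈ 11.014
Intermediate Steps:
g = -13 (g = Add(-8, -5) = -13)
Z = Rational(29, 91) (Z = Add(Mul(6, Pow(7, -1)), Mul(7, Pow(-13, -1))) = Add(Mul(6, Rational(1, 7)), Mul(7, Rational(-1, 13))) = Add(Rational(6, 7), Rational(-7, 13)) = Rational(29, 91) ≈ 0.31868)
Pow(Add(Z, 3), 2) = Pow(Add(Rational(29, 91), 3), 2) = Pow(Rational(302, 91), 2) = Rational(91204, 8281)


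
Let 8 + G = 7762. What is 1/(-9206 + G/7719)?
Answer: -7719/71053360 ≈ -0.00010864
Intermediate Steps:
G = 7754 (G = -8 + 7762 = 7754)
1/(-9206 + G/7719) = 1/(-9206 + 7754/7719) = 1/(-71053360/7719) = -7719/71053360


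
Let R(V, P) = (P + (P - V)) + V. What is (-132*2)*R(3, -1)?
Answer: 528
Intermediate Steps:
R(V, P) = 2*P (R(V, P) = (-V + 2*P) + V = 2*P)
(-132*2)*R(3, -1) = (-132*2)*(2*(-1)) = -44*6*(-2) = -264*(-2) = 528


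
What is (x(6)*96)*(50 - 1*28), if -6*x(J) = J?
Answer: -2112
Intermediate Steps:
x(J) = -J/6
(x(6)*96)*(50 - 1*28) = (-1/6*6*96)*(50 - 1*28) = (-1*96)*(50 - 28) = -96*22 = -2112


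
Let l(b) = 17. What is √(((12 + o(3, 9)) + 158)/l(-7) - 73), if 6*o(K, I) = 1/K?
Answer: I*√655418/102 ≈ 7.937*I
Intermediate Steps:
o(K, I) = 1/(6*K)
√(((12 + o(3, 9)) + 158)/l(-7) - 73) = √(((12 + (⅙)/3) + 158)/17 - 73) = √(((12 + (⅙)*(⅓)) + 158)*(1/17) - 73) = √(((12 + 1/18) + 158)*(1/17) - 73) = √((217/18 + 158)*(1/17) - 73) = √((3061/18)*(1/17) - 73) = √(3061/306 - 73) = √(-19277/306) = I*√655418/102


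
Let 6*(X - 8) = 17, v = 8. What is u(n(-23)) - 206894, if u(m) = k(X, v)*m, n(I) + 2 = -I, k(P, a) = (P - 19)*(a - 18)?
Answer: -205179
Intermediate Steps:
X = 65/6 (X = 8 + (⅙)*17 = 8 + 17/6 = 65/6 ≈ 10.833)
k(P, a) = (-19 + P)*(-18 + a)
n(I) = -2 - I
u(m) = 245*m/3 (u(m) = (342 - 19*8 - 18*65/6 + (65/6)*8)*m = (342 - 152 - 195 + 260/3)*m = 245*m/3)
u(n(-23)) - 206894 = 245*(-2 - 1*(-23))/3 - 206894 = 245*(-2 + 23)/3 - 206894 = (245/3)*21 - 206894 = 1715 - 206894 = -205179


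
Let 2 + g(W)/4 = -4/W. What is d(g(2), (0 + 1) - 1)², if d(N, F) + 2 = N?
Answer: 324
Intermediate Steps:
g(W) = -8 - 16/W (g(W) = -8 + 4*(-4/W) = -8 - 16/W)
d(N, F) = -2 + N
d(g(2), (0 + 1) - 1)² = (-2 + (-8 - 16/2))² = (-2 + (-8 - 16*½))² = (-2 + (-8 - 8))² = (-2 - 16)² = (-18)² = 324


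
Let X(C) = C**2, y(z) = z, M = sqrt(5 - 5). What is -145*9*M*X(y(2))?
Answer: 0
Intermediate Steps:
M = 0 (M = sqrt(0) = 0)
-145*9*M*X(y(2)) = -145*9*0*2**2 = -0*4 = -145*0 = 0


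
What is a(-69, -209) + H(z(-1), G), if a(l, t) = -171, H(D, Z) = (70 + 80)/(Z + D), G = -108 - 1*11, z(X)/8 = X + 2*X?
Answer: -24603/143 ≈ -172.05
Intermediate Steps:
z(X) = 24*X (z(X) = 8*(X + 2*X) = 8*(3*X) = 24*X)
G = -119 (G = -108 - 11 = -119)
H(D, Z) = 150/(D + Z)
a(-69, -209) + H(z(-1), G) = -171 + 150/(24*(-1) - 119) = -171 + 150/(-24 - 119) = -171 + 150/(-143) = -171 + 150*(-1/143) = -171 - 150/143 = -24603/143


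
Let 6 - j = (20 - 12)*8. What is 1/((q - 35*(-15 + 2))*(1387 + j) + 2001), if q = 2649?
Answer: 1/4127217 ≈ 2.4229e-7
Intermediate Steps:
j = -58 (j = 6 - (20 - 12)*8 = 6 - 8*8 = 6 - 1*64 = 6 - 64 = -58)
1/((q - 35*(-15 + 2))*(1387 + j) + 2001) = 1/((2649 - 35*(-15 + 2))*(1387 - 58) + 2001) = 1/((2649 - 35*(-13))*1329 + 2001) = 1/((2649 + 455)*1329 + 2001) = 1/(3104*1329 + 2001) = 1/(4125216 + 2001) = 1/4127217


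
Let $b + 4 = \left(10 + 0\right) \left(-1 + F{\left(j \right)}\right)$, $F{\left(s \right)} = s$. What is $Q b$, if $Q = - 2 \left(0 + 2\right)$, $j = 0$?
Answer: $56$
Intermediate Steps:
$b = -14$ ($b = -4 + \left(10 + 0\right) \left(-1 + 0\right) = -4 + 10 \left(-1\right) = -4 - 10 = -14$)
$Q = -4$ ($Q = \left(-2\right) 2 = -4$)
$Q b = \left(-4\right) \left(-14\right) = 56$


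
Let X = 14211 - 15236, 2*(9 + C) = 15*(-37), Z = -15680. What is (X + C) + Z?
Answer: -33983/2 ≈ -16992.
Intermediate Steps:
C = -573/2 (C = -9 + (15*(-37))/2 = -9 + (½)*(-555) = -9 - 555/2 = -573/2 ≈ -286.50)
X = -1025
(X + C) + Z = (-1025 - 573/2) - 15680 = -2623/2 - 15680 = -33983/2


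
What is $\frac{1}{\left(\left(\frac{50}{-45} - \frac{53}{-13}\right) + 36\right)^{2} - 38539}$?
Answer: $- \frac{13689}{506775890} \approx -2.7012 \cdot 10^{-5}$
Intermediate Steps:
$\frac{1}{\left(\left(\frac{50}{-45} - \frac{53}{-13}\right) + 36\right)^{2} - 38539} = \frac{1}{\left(\left(50 \left(- \frac{1}{45}\right) - - \frac{53}{13}\right) + 36\right)^{2} - 38539} = \frac{1}{\left(\left(- \frac{10}{9} + \frac{53}{13}\right) + 36\right)^{2} - 38539} = \frac{1}{\left(\frac{347}{117} + 36\right)^{2} - 38539} = \frac{1}{\left(\frac{4559}{117}\right)^{2} - 38539} = \frac{1}{\frac{20784481}{13689} - 38539} = \frac{1}{- \frac{506775890}{13689}} = - \frac{13689}{506775890}$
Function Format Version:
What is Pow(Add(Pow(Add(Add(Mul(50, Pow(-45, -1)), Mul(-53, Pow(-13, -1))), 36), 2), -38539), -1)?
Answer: Rational(-13689, 506775890) ≈ -2.7012e-5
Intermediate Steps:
Pow(Add(Pow(Add(Add(Mul(50, Pow(-45, -1)), Mul(-53, Pow(-13, -1))), 36), 2), -38539), -1) = Pow(Add(Pow(Add(Add(Mul(50, Rational(-1, 45)), Mul(-53, Rational(-1, 13))), 36), 2), -38539), -1) = Pow(Add(Pow(Add(Add(Rational(-10, 9), Rational(53, 13)), 36), 2), -38539), -1) = Pow(Add(Pow(Add(Rational(347, 117), 36), 2), -38539), -1) = Pow(Add(Pow(Rational(4559, 117), 2), -38539), -1) = Pow(Add(Rational(20784481, 13689), -38539), -1) = Pow(Rational(-506775890, 13689), -1) = Rational(-13689, 506775890)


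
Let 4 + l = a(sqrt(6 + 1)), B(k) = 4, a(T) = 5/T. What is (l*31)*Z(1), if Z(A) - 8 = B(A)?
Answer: -1488 + 1860*sqrt(7)/7 ≈ -784.99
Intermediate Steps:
l = -4 + 5*sqrt(7)/7 (l = -4 + 5/(sqrt(6 + 1)) = -4 + 5/(sqrt(7)) = -4 + 5*(sqrt(7)/7) = -4 + 5*sqrt(7)/7 ≈ -2.1102)
Z(A) = 12 (Z(A) = 8 + 4 = 12)
(l*31)*Z(1) = ((-4 + 5*sqrt(7)/7)*31)*12 = (-124 + 155*sqrt(7)/7)*12 = -1488 + 1860*sqrt(7)/7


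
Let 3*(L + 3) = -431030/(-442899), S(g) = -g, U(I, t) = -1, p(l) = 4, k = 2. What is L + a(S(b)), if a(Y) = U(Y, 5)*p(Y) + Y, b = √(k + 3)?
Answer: -8869849/1328697 - √5 ≈ -8.9117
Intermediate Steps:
b = √5 (b = √(2 + 3) = √5 ≈ 2.2361)
L = -3555061/1328697 (L = -3 + (-431030/(-442899))/3 = -3 + (-431030*(-1/442899))/3 = -3 + (⅓)*(431030/442899) = -3 + 431030/1328697 = -3555061/1328697 ≈ -2.6756)
a(Y) = -4 + Y (a(Y) = -1*4 + Y = -4 + Y)
L + a(S(b)) = -3555061/1328697 + (-4 - √5) = -8869849/1328697 - √5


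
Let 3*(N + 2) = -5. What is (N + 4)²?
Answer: ⅑ ≈ 0.11111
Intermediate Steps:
N = -11/3 (N = -2 + (⅓)*(-5) = -2 - 5/3 = -11/3 ≈ -3.6667)
(N + 4)² = (-11/3 + 4)² = (⅓)² = ⅑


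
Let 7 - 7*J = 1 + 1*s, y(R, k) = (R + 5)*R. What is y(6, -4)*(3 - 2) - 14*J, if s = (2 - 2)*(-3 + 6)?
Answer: 54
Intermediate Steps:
y(R, k) = R*(5 + R) (y(R, k) = (5 + R)*R = R*(5 + R))
s = 0 (s = 0*3 = 0)
J = 6/7 (J = 1 - (1 + 1*0)/7 = 1 - (1 + 0)/7 = 1 - ⅐*1 = 1 - ⅐ = 6/7 ≈ 0.85714)
y(6, -4)*(3 - 2) - 14*J = (6*(5 + 6))*(3 - 2) - 14*6/7 = (6*11)*1 - 12 = 66*1 - 12 = 66 - 12 = 54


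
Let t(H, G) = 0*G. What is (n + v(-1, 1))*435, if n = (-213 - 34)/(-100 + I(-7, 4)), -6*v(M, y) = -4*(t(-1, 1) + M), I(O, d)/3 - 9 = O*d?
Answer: 61915/157 ≈ 394.36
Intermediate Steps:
t(H, G) = 0
I(O, d) = 27 + 3*O*d (I(O, d) = 27 + 3*(O*d) = 27 + 3*O*d)
v(M, y) = 2*M/3 (v(M, y) = -(-2)*(0 + M)/3 = -(-2)*M/3 = 2*M/3)
n = 247/157 (n = (-213 - 34)/(-100 + (27 + 3*(-7)*4)) = -247/(-100 + (27 - 84)) = -247/(-100 - 57) = -247/(-157) = -247*(-1/157) = 247/157 ≈ 1.5732)
(n + v(-1, 1))*435 = (247/157 + (⅔)*(-1))*435 = (247/157 - ⅔)*435 = (427/471)*435 = 61915/157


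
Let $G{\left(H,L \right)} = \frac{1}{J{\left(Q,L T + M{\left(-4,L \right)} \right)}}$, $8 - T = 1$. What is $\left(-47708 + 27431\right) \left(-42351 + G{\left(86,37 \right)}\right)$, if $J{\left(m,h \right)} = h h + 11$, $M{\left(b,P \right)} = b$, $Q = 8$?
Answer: $\frac{55849744778895}{65036} \approx 8.5875 \cdot 10^{8}$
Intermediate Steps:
$T = 7$ ($T = 8 - 1 = 7$)
$J{\left(m,h \right)} = 11 + h^{2}$ ($J{\left(m,h \right)} = h^{2} + 11 = 11 + h^{2}$)
$G{\left(H,L \right)} = \frac{1}{11 + \left(-4 + 7 L\right)^{2}}$ ($G{\left(H,L \right)} = \frac{1}{11 + \left(L 7 - 4\right)^{2}} = \frac{1}{11 + \left(7 L - 4\right)^{2}} = \frac{1}{11 + \left(-4 + 7 L\right)^{2}}$)
$\left(-47708 + 27431\right) \left(-42351 + G{\left(86,37 \right)}\right) = \left(-47708 + 27431\right) \left(-42351 + \frac{1}{11 + \left(-4 + 7 \cdot 37\right)^{2}}\right) = - 20277 \left(-42351 + \frac{1}{11 + \left(-4 + 259\right)^{2}}\right) = - 20277 \left(-42351 + \frac{1}{11 + 255^{2}}\right) = - 20277 \left(-42351 + \frac{1}{11 + 65025}\right) = - 20277 \left(-42351 + \frac{1}{65036}\right) = \left(-20277\right) \left(- \frac{2754339635}{65036}\right) = \frac{55849744778895}{65036}$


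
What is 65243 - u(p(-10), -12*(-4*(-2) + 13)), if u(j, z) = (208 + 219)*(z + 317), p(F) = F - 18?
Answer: 37488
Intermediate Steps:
p(F) = -18 + F
u(j, z) = 135359 + 427*z (u(j, z) = 427*(317 + z) = 135359 + 427*z)
65243 - u(p(-10), -12*(-4*(-2) + 13)) = 65243 - (135359 + 427*(-12*(-4*(-2) + 13))) = 65243 - (135359 + 427*(-12*(8 + 13))) = 65243 - (135359 + 427*(-12*21)) = 65243 - (135359 + 427*(-252)) = 65243 - (135359 - 107604) = 65243 - 1*27755 = 65243 - 27755 = 37488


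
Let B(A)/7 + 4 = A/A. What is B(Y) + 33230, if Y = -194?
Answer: 33209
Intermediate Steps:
B(A) = -21 (B(A) = -28 + 7*(A/A) = -28 + 7*1 = -28 + 7 = -21)
B(Y) + 33230 = -21 + 33230 = 33209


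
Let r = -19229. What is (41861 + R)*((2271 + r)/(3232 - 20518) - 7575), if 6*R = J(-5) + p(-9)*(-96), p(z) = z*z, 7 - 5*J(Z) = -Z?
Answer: -39832205597096/129645 ≈ -3.0724e+8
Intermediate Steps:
J(Z) = 7/5 + Z/5 (J(Z) = 7/5 - (-1)*Z/5 = 7/5 + Z/5)
p(z) = z²
R = -19439/15 (R = ((7/5 + (⅕)*(-5)) + (-9)²*(-96))/6 = ((7/5 - 1) + 81*(-96))/6 = (⅖ - 7776)/6 = (⅙)*(-38878/5) = -19439/15 ≈ -1295.9)
(41861 + R)*((2271 + r)/(3232 - 20518) - 7575) = (41861 - 19439/15)*((2271 - 19229)/(3232 - 20518) - 7575) = 608476*(-16958/(-17286) - 7575)/15 = 608476*(-16958*(-1/17286) - 7575)/15 = 608476*(8479/8643 - 7575)/15 = (608476/15)*(-65462246/8643) = -39832205597096/129645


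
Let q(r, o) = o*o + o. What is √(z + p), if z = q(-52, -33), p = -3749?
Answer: I*√2693 ≈ 51.894*I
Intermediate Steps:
q(r, o) = o + o² (q(r, o) = o² + o = o + o²)
z = 1056 (z = -33*(1 - 33) = -33*(-32) = 1056)
√(z + p) = √(1056 - 3749) = √(-2693) = I*√2693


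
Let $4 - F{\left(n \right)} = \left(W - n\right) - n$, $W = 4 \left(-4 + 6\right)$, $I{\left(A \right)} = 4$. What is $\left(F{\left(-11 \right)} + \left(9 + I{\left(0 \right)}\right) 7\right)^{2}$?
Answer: $4225$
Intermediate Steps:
$W = 8$ ($W = 4 \cdot 2 = 8$)
$F{\left(n \right)} = -4 + 2 n$ ($F{\left(n \right)} = 4 - \left(\left(8 - n\right) - n\right) = 4 - \left(8 - 2 n\right) = 4 + \left(-8 + 2 n\right) = -4 + 2 n$)
$\left(F{\left(-11 \right)} + \left(9 + I{\left(0 \right)}\right) 7\right)^{2} = \left(\left(-4 + 2 \left(-11\right)\right) + \left(9 + 4\right) 7\right)^{2} = \left(\left(-4 - 22\right) + 13 \cdot 7\right)^{2} = \left(-26 + 91\right)^{2} = 65^{2} = 4225$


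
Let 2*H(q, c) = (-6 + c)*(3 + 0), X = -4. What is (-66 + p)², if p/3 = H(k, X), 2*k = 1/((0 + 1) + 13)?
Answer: 12321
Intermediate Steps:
k = 1/28 (k = 1/(2*((0 + 1) + 13)) = 1/(2*(1 + 13)) = (½)/14 = (½)*(1/14) = 1/28 ≈ 0.035714)
H(q, c) = -9 + 3*c/2 (H(q, c) = ((-6 + c)*(3 + 0))/2 = ((-6 + c)*3)/2 = (-18 + 3*c)/2 = -9 + 3*c/2)
p = -45 (p = 3*(-9 + (3/2)*(-4)) = 3*(-9 - 6) = 3*(-15) = -45)
(-66 + p)² = (-66 - 45)² = (-111)² = 12321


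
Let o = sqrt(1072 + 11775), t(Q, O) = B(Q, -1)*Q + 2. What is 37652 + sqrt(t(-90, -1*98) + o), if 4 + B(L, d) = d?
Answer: 37652 + sqrt(452 + sqrt(12847)) ≈ 37676.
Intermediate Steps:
B(L, d) = -4 + d
t(Q, O) = 2 - 5*Q (t(Q, O) = (-4 - 1)*Q + 2 = -5*Q + 2 = 2 - 5*Q)
o = sqrt(12847) ≈ 113.34
37652 + sqrt(t(-90, -1*98) + o) = 37652 + sqrt((2 - 5*(-90)) + sqrt(12847)) = 37652 + sqrt((2 + 450) + sqrt(12847)) = 37652 + sqrt(452 + sqrt(12847))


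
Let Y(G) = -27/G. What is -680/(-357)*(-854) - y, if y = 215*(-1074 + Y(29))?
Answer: 19965065/87 ≈ 2.2948e+5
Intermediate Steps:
y = -6702195/29 (y = 215*(-1074 - 27/29) = 215*(-31173/29) = -6702195/29 ≈ -2.3111e+5)
-680/(-357)*(-854) - y = -680/(-357)*(-854) - 1*(-6702195/29) = -680*(-1/357)*(-854) + 6702195/29 = (40/21)*(-854) + 6702195/29 = -4880/3 + 6702195/29 = 19965065/87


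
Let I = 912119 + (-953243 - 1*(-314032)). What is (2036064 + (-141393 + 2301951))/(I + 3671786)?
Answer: 699437/657449 ≈ 1.0639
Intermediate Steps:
I = 272908 (I = 912119 + (-953243 + 314032) = 912119 - 639211 = 272908)
(2036064 + (-141393 + 2301951))/(I + 3671786) = (2036064 + (-141393 + 2301951))/(272908 + 3671786) = (2036064 + 2160558)/3944694 = 4196622*(1/3944694) = 699437/657449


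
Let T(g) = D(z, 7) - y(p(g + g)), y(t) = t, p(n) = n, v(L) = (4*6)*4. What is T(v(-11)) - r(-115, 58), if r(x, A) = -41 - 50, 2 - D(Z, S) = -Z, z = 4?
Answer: -95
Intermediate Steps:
v(L) = 96 (v(L) = 24*4 = 96)
D(Z, S) = 2 + Z (D(Z, S) = 2 - (-1)*Z = 2 + Z)
r(x, A) = -91
T(g) = 6 - 2*g (T(g) = (2 + 4) - (g + g) = 6 - 2*g)
T(v(-11)) - r(-115, 58) = (6 - 2*96) - 1*(-91) = (6 - 192) + 91 = -186 + 91 = -95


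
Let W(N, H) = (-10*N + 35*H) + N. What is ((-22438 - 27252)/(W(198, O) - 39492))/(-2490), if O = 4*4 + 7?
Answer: -4969/10076781 ≈ -0.00049311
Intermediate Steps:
O = 23 (O = 16 + 7 = 23)
W(N, H) = -9*N + 35*H
((-22438 - 27252)/(W(198, O) - 39492))/(-2490) = ((-22438 - 27252)/((-9*198 + 35*23) - 39492))/(-2490) = -49690/((-1782 + 805) - 39492)*(-1/2490) = -49690/(-977 - 39492)*(-1/2490) = -49690/(-40469)*(-1/2490) = -49690*(-1/40469)*(-1/2490) = (49690/40469)*(-1/2490) = -4969/10076781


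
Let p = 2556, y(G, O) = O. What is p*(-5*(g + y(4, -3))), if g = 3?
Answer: 0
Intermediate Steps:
p*(-5*(g + y(4, -3))) = 2556*(-5*(3 - 3)) = 2556*(-5*0) = 2556*0 = 0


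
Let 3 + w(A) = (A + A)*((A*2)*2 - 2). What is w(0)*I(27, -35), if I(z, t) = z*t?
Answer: 2835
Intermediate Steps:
I(z, t) = t*z
w(A) = -3 + 2*A*(-2 + 4*A) (w(A) = -3 + (A + A)*((A*2)*2 - 2) = -3 + (2*A)*((2*A)*2 - 2) = -3 + (2*A)*(4*A - 2) = -3 + (2*A)*(-2 + 4*A) = -3 + 2*A*(-2 + 4*A))
w(0)*I(27, -35) = (-3 - 4*0 + 8*0²)*(-35*27) = (-3 + 0 + 8*0)*(-945) = (-3 + 0 + 0)*(-945) = -3*(-945) = 2835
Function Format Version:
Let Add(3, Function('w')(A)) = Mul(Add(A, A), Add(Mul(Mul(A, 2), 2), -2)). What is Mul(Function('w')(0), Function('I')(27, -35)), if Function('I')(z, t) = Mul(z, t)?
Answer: 2835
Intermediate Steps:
Function('I')(z, t) = Mul(t, z)
Function('w')(A) = Add(-3, Mul(2, A, Add(-2, Mul(4, A)))) (Function('w')(A) = Add(-3, Mul(Add(A, A), Add(Mul(Mul(A, 2), 2), -2))) = Add(-3, Mul(Mul(2, A), Add(Mul(Mul(2, A), 2), -2))) = Add(-3, Mul(Mul(2, A), Add(Mul(4, A), -2))) = Add(-3, Mul(Mul(2, A), Add(-2, Mul(4, A)))) = Add(-3, Mul(2, A, Add(-2, Mul(4, A)))))
Mul(Function('w')(0), Function('I')(27, -35)) = Mul(Add(-3, Mul(-4, 0), Mul(8, Pow(0, 2))), Mul(-35, 27)) = Mul(Add(-3, 0, Mul(8, 0)), -945) = Mul(Add(-3, 0, 0), -945) = Mul(-3, -945) = 2835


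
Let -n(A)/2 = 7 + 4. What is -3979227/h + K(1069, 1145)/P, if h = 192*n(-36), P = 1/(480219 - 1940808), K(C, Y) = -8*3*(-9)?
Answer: -444204684983/1408 ≈ -3.1549e+8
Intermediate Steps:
K(C, Y) = 216 (K(C, Y) = -24*(-9) = 216)
n(A) = -22 (n(A) = -2*(7 + 4) = -2*11 = -22)
P = -1/1460589 (P = 1/(-1460589) = -1/1460589 ≈ -6.8465e-7)
h = -4224 (h = 192*(-22) = -4224)
-3979227/h + K(1069, 1145)/P = -3979227/(-4224) + 216/(-1/1460589) = -3979227*(-1/4224) + 216*(-1460589) = 1326409/1408 - 315487224 = -444204684983/1408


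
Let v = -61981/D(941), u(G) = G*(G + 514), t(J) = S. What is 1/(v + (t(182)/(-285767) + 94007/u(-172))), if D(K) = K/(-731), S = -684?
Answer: 15818170485528/761602202076952315 ≈ 2.0770e-5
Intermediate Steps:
t(J) = -684
D(K) = -K/731 (D(K) = K*(-1/731) = -K/731)
u(G) = G*(514 + G)
v = 45308111/941 (v = -61981/((-1/731*941)) = -61981/(-941/731) = -61981*(-731/941) = 45308111/941 ≈ 48149.)
1/(v + (t(182)/(-285767) + 94007/u(-172))) = 1/(45308111/941 + (-684/(-285767) + 94007/((-172*(514 - 172))))) = 1/(45308111/941 + (-684*(-1/285767) + 94007/((-172*342)))) = 1/(45308111/941 + (684/285767 + 94007/(-58824))) = 1/(45308111/941 + (684/285767 + 94007*(-1/58824))) = 1/(45308111/941 + (684/285767 - 94007/58824)) = 1/(45308111/941 - 26823862753/16809958008) = 1/(761602202076952315/15818170485528) = 15818170485528/761602202076952315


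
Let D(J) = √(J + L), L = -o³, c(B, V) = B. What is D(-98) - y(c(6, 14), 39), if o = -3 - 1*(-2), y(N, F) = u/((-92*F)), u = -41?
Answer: -41/3588 + I*√97 ≈ -0.011427 + 9.8489*I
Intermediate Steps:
y(N, F) = 41/(92*F) (y(N, F) = -41*(-1/(92*F)) = -(-41)/(92*F) = 41/(92*F))
o = -1 (o = -3 + 2 = -1)
L = 1 (L = -1*(-1)³ = -1*(-1) = 1)
D(J) = √(1 + J) (D(J) = √(J + 1) = √(1 + J))
D(-98) - y(c(6, 14), 39) = √(1 - 98) - 41/(92*39) = √(-97) - 41/(92*39) = I*√97 - 1*41/3588 = I*√97 - 41/3588 = -41/3588 + I*√97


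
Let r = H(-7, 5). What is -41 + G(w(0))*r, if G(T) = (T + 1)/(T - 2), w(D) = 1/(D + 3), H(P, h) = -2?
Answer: -197/5 ≈ -39.400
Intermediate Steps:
r = -2
w(D) = 1/(3 + D)
G(T) = (1 + T)/(-2 + T)
-41 + G(w(0))*r = -41 + ((1 + 1/(3 + 0))/(-2 + 1/(3 + 0)))*(-2) = -41 + ((1 + 1/3)/(-2 + 1/3))*(-2) = -41 + ((4/3)/(-5/3))*(-2) = -41 - 3/5*4/3*(-2) = -41 - 4/5*(-2) = -41 + 8/5 = -197/5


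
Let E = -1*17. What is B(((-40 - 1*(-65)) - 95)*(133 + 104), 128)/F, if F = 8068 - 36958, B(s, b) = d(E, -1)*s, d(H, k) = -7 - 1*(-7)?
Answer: 0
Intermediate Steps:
E = -17
d(H, k) = 0 (d(H, k) = -7 + 7 = 0)
B(s, b) = 0 (B(s, b) = 0*s = 0)
F = -28890
B(((-40 - 1*(-65)) - 95)*(133 + 104), 128)/F = 0/(-28890) = 0*(-1/28890) = 0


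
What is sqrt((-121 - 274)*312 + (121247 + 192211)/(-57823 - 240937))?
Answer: I*sqrt(687512036408505)/74690 ≈ 351.06*I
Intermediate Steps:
sqrt((-121 - 274)*312 + (121247 + 192211)/(-57823 - 240937)) = sqrt(-395*312 + 313458/(-298760)) = sqrt(-123240 + 313458*(-1/298760)) = sqrt(-123240 - 156729/149380) = sqrt(-18409747929/149380) = I*sqrt(687512036408505)/74690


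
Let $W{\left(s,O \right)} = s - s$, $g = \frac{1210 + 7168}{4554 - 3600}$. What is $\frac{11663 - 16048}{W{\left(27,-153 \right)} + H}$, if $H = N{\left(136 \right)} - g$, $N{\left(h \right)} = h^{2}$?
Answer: $- \frac{2091645}{8818403} \approx -0.23719$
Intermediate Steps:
$g = \frac{4189}{477}$ ($g = \frac{8378}{954} = 8378 \cdot \frac{1}{954} = \frac{4189}{477} \approx 8.782$)
$W{\left(s,O \right)} = 0$
$H = \frac{8818403}{477}$ ($H = 136^{2} - \frac{4189}{477} = 18496 - \frac{4189}{477} = \frac{8818403}{477} \approx 18487.0$)
$\frac{11663 - 16048}{W{\left(27,-153 \right)} + H} = \frac{11663 - 16048}{0 + \frac{8818403}{477}} = - \frac{4385}{\frac{8818403}{477}} = \left(-4385\right) \frac{477}{8818403} = - \frac{2091645}{8818403}$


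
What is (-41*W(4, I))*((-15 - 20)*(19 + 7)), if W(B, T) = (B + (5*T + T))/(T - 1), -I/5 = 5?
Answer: 209510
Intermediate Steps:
I = -25 (I = -5*5 = -25)
W(B, T) = (B + 6*T)/(-1 + T)
(-41*W(4, I))*((-15 - 20)*(19 + 7)) = (-41*(4 + 6*(-25))/(-1 - 25))*((-15 - 20)*(19 + 7)) = (-41*(4 - 150)/(-26))*(-35*26) = -(-41)*(-146)/26*(-910) = -41*73/13*(-910) = -2993/13*(-910) = 209510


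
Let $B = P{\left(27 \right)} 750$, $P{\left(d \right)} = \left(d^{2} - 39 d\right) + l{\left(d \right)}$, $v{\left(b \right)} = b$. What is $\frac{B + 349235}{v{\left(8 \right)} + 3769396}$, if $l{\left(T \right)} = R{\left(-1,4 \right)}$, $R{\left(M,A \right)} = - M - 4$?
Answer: $\frac{103985}{3769404} \approx 0.027587$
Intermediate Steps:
$R{\left(M,A \right)} = -4 - M$
$l{\left(T \right)} = -3$ ($l{\left(T \right)} = -4 - -1 = -4 + 1 = -3$)
$P{\left(d \right)} = -3 + d^{2} - 39 d$ ($P{\left(d \right)} = \left(d^{2} - 39 d\right) - 3 = -3 + d^{2} - 39 d$)
$B = -245250$ ($B = \left(-3 + 27^{2} - 1053\right) 750 = \left(-3 + 729 - 1053\right) 750 = \left(-327\right) 750 = -245250$)
$\frac{B + 349235}{v{\left(8 \right)} + 3769396} = \frac{-245250 + 349235}{8 + 3769396} = \frac{103985}{3769404}$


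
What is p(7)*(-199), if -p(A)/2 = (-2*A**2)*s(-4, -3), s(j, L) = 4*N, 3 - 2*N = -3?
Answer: -468048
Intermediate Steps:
N = 3 (N = 3/2 - 1/2*(-3) = 3/2 + 3/2 = 3)
s(j, L) = 12 (s(j, L) = 4*3 = 12)
p(A) = 48*A**2 (p(A) = -2*(-2*A**2)*12 = -(-48)*A**2 = 48*A**2)
p(7)*(-199) = (48*7**2)*(-199) = (48*49)*(-199) = 2352*(-199) = -468048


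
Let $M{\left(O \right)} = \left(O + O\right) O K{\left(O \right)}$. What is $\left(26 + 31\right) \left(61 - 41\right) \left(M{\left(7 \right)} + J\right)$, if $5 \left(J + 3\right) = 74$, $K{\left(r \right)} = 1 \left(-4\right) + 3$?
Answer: $-98268$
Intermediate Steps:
$K{\left(r \right)} = -1$ ($K{\left(r \right)} = -4 + 3 = -1$)
$J = \frac{59}{5}$ ($J = -3 + \frac{1}{5} \cdot 74 = -3 + \frac{74}{5} = \frac{59}{5} \approx 11.8$)
$M{\left(O \right)} = - 2 O^{2}$ ($M{\left(O \right)} = \left(O + O\right) O \left(-1\right) = 2 O O \left(-1\right) = 2 O^{2} \left(-1\right) = - 2 O^{2}$)
$\left(26 + 31\right) \left(61 - 41\right) \left(M{\left(7 \right)} + J\right) = \left(26 + 31\right) \left(61 - 41\right) \left(- 2 \cdot 7^{2} + \frac{59}{5}\right) = 57 \cdot 20 \left(\left(-2\right) 49 + \frac{59}{5}\right) = 1140 \left(-98 + \frac{59}{5}\right) = 1140 \left(- \frac{431}{5}\right) = -98268$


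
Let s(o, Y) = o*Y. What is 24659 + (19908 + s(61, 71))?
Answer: 48898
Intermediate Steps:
s(o, Y) = Y*o
24659 + (19908 + s(61, 71)) = 24659 + (19908 + 71*61) = 24659 + (19908 + 4331) = 24659 + 24239 = 48898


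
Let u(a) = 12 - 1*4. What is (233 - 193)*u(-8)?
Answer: 320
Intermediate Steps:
u(a) = 8 (u(a) = 12 - 4 = 8)
(233 - 193)*u(-8) = (233 - 193)*8 = 40*8 = 320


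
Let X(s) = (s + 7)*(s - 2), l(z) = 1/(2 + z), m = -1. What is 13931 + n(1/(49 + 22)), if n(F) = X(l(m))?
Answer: 13923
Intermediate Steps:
X(s) = (-2 + s)*(7 + s) (X(s) = (7 + s)*(-2 + s) = (-2 + s)*(7 + s))
n(F) = -8 (n(F) = -14 + (1/(2 - 1))**2 + 5/(2 - 1) = -14 + (1/1)**2 + 5/1 = -14 + 1**2 + 5*1 = -14 + 1 + 5 = -8)
13931 + n(1/(49 + 22)) = 13931 - 8 = 13923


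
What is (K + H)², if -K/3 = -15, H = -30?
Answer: 225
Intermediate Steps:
K = 45 (K = -3*(-15) = 45)
(K + H)² = (45 - 30)² = 15² = 225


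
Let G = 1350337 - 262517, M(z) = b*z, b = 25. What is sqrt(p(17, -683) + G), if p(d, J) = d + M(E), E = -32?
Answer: sqrt(1087037) ≈ 1042.6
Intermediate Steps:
M(z) = 25*z
p(d, J) = -800 + d (p(d, J) = d + 25*(-32) = d - 800 = -800 + d)
G = 1087820
sqrt(p(17, -683) + G) = sqrt((-800 + 17) + 1087820) = sqrt(-783 + 1087820) = sqrt(1087037)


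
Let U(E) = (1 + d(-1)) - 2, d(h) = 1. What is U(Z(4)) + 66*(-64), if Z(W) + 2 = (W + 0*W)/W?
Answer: -4224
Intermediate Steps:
Z(W) = -1 (Z(W) = -2 + (W + 0*W)/W = -2 + (W + 0)/W = -2 + W/W = -2 + 1 = -1)
U(E) = 0 (U(E) = (1 + 1) - 2 = 2 - 2 = 0)
U(Z(4)) + 66*(-64) = 0 + 66*(-64) = 0 - 4224 = -4224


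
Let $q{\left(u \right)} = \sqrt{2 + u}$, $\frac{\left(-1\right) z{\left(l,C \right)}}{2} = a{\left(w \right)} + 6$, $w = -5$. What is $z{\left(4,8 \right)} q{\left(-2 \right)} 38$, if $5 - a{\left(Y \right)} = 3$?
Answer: $0$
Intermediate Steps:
$a{\left(Y \right)} = 2$ ($a{\left(Y \right)} = 5 - 3 = 2$)
$z{\left(l,C \right)} = -16$ ($z{\left(l,C \right)} = - 2 \left(2 + 6\right) = \left(-2\right) 8 = -16$)
$z{\left(4,8 \right)} q{\left(-2 \right)} 38 = - 16 \sqrt{2 - 2} \cdot 38 = - 16 \sqrt{0} \cdot 38 = \left(-16\right) 0 \cdot 38 = 0 \cdot 38 = 0$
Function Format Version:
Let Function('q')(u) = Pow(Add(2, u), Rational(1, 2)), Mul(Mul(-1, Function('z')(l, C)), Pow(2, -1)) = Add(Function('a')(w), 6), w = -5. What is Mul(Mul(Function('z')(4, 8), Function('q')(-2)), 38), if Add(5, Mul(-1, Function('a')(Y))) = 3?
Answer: 0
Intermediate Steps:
Function('a')(Y) = 2 (Function('a')(Y) = Add(5, Mul(-1, 3)) = Add(5, -3) = 2)
Function('z')(l, C) = -16 (Function('z')(l, C) = Mul(-2, Add(2, 6)) = Mul(-2, 8) = -16)
Mul(Mul(Function('z')(4, 8), Function('q')(-2)), 38) = Mul(Mul(-16, Pow(Add(2, -2), Rational(1, 2))), 38) = Mul(Mul(-16, Pow(0, Rational(1, 2))), 38) = Mul(Mul(-16, 0), 38) = Mul(0, 38) = 0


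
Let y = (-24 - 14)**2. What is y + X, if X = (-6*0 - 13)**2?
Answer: 1613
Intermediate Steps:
y = 1444 (y = (-38)**2 = 1444)
X = 169 (X = (0 - 13)**2 = (-13)**2 = 169)
y + X = 1444 + 169 = 1613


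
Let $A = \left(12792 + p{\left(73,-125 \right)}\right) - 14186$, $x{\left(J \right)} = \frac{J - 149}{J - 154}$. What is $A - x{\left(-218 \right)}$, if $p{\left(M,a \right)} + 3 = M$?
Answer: $- \frac{492895}{372} \approx -1325.0$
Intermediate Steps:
$p{\left(M,a \right)} = -3 + M$
$x{\left(J \right)} = \frac{-149 + J}{-154 + J}$
$A = -1324$ ($A = \left(12792 + \left(-3 + 73\right)\right) - 14186 = \left(12792 + 70\right) - 14186 = 12862 - 14186 = -1324$)
$A - x{\left(-218 \right)} = -1324 - \frac{-149 - 218}{-154 - 218} = -1324 - \frac{1}{-372} \left(-367\right) = -1324 - \left(- \frac{1}{372}\right) \left(-367\right) = -1324 - \frac{367}{372} = - \frac{492895}{372}$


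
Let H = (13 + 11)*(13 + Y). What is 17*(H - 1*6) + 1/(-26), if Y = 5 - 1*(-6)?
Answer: 251939/26 ≈ 9690.0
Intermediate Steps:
Y = 11 (Y = 5 + 6 = 11)
H = 576 (H = (13 + 11)*(13 + 11) = 24*24 = 576)
17*(H - 1*6) + 1/(-26) = 17*(576 - 1*6) + 1/(-26) = 17*(576 - 6) - 1/26 = 17*570 - 1/26 = 9690 - 1/26 = 251939/26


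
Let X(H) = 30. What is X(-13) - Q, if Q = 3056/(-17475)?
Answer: 527306/17475 ≈ 30.175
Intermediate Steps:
Q = -3056/17475 (Q = 3056*(-1/17475) = -3056/17475 ≈ -0.17488)
X(-13) - Q = 30 - 1*(-3056/17475) = 30 + 3056/17475 = 527306/17475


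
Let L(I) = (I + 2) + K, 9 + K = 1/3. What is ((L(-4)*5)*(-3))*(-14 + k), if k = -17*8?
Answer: -24000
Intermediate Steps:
k = -136
K = -26/3 (K = -9 + 1/3 = -9 + ⅓ = -26/3 ≈ -8.6667)
L(I) = -20/3 + I (L(I) = (I + 2) - 26/3 = (2 + I) - 26/3 = -20/3 + I)
((L(-4)*5)*(-3))*(-14 + k) = (((-20/3 - 4)*5)*(-3))*(-14 - 136) = (-32/3*5*(-3))*(-150) = -160/3*(-3)*(-150) = 160*(-150) = -24000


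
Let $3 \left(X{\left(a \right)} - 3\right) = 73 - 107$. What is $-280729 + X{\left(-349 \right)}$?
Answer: $- \frac{842212}{3} \approx -2.8074 \cdot 10^{5}$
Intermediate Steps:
$X{\left(a \right)} = - \frac{25}{3}$ ($X{\left(a \right)} = 3 + \frac{73 - 107}{3} = 3 + \frac{1}{3} \left(-34\right) = 3 - \frac{34}{3} = - \frac{25}{3}$)
$-280729 + X{\left(-349 \right)} = -280729 - \frac{25}{3} = - \frac{842212}{3}$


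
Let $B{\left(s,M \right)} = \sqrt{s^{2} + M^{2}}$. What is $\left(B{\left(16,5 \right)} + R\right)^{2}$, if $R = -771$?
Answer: $\left(771 - \sqrt{281}\right)^{2} \approx 5.6887 \cdot 10^{5}$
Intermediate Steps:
$B{\left(s,M \right)} = \sqrt{M^{2} + s^{2}}$
$\left(B{\left(16,5 \right)} + R\right)^{2} = \left(\sqrt{5^{2} + 16^{2}} - 771\right)^{2} = \left(\sqrt{25 + 256} - 771\right)^{2} = \left(\sqrt{281} - 771\right)^{2} = \left(-771 + \sqrt{281}\right)^{2}$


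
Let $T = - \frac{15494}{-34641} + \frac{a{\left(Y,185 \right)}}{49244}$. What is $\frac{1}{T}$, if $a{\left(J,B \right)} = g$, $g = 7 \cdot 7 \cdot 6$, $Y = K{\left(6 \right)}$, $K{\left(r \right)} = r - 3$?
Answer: $\frac{852930702}{386585495} \approx 2.2063$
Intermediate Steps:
$K{\left(r \right)} = -3 + r$
$Y = 3$ ($Y = -3 + 6 = 3$)
$g = 294$ ($g = 49 \cdot 6 = 294$)
$a{\left(J,B \right)} = 294$
$T = \frac{386585495}{852930702}$ ($T = - \frac{15494}{-34641} + \frac{294}{49244} = \left(-15494\right) \left(- \frac{1}{34641}\right) + 294 \cdot \frac{1}{49244} = \frac{15494}{34641} + \frac{147}{24622} = \frac{386585495}{852930702} \approx 0.45324$)
$\frac{1}{T} = \frac{1}{\frac{386585495}{852930702}} = \frac{852930702}{386585495}$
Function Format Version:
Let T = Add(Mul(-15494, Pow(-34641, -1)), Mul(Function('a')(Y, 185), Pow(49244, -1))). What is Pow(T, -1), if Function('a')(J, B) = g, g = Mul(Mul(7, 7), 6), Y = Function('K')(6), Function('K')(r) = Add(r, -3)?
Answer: Rational(852930702, 386585495) ≈ 2.2063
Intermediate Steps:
Function('K')(r) = Add(-3, r)
Y = 3 (Y = Add(-3, 6) = 3)
g = 294 (g = Mul(49, 6) = 294)
Function('a')(J, B) = 294
T = Rational(386585495, 852930702) (T = Add(Mul(-15494, Pow(-34641, -1)), Mul(294, Pow(49244, -1))) = Add(Mul(-15494, Rational(-1, 34641)), Mul(294, Rational(1, 49244))) = Add(Rational(15494, 34641), Rational(147, 24622)) = Rational(386585495, 852930702) ≈ 0.45324)
Pow(T, -1) = Pow(Rational(386585495, 852930702), -1) = Rational(852930702, 386585495)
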